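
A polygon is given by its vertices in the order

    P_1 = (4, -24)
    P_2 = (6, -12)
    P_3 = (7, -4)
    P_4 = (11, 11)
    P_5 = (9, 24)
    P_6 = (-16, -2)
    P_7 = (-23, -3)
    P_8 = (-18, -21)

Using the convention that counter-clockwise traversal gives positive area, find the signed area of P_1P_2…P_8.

Apply the surveyor's formula: 2A = Σ (x_i·y_{i+1} − x_{i+1}·y_i), indices taken mod 8.
Cross-terms: 96, 60, 121, 165, 366, 2, 429, 516  ⇒  Σ = 1755
Signed area = Σ/2 = 877.5 (positive ⇒ counter-clockwise traversal).

877.5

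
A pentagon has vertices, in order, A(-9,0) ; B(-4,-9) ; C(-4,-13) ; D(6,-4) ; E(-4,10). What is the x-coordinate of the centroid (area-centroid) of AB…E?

-83/39

Apply the shoelace formula. First the cross-terms c_i = x_i·y_{i+1} − x_{i+1}·y_i:
  81, 16, 94, 44, 90  ⇒  2A = 325, A = 162.5.
Then Σ (x_i + x_{i+1})·c_i = -2075, so x̄ = -2075 / (6·162.5) = -83/39.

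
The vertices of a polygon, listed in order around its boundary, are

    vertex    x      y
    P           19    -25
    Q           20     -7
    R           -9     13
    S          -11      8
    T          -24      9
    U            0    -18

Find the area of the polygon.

751

Apply the shoelace formula: 2A = Σ (x_i·y_{i+1} − x_{i+1}·y_i), indices taken mod 6.
Σ = (367) + (197) + (71) + (93) + (432) + (342) = 1502
Area = |Σ|/2 = 751.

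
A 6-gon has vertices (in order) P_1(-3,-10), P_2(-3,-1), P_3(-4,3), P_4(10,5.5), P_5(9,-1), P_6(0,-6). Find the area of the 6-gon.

111.75

Σ = (-27) + (-13) + (-52) + (-59.5) + (-54) + (-18) = -223.5
Area = |Σ|/2 = 111.75.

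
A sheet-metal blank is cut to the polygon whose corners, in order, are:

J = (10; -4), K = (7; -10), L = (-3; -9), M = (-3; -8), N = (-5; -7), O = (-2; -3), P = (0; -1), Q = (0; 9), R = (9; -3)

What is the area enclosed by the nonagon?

135.5

Apply Gauss's area formula: 2A = Σ (x_i·y_{i+1} − x_{i+1}·y_i), indices taken mod 9.
J→K: (10)(-10) − (7)(-4) = -72
K→L: (7)(-9) − (-3)(-10) = -93
L→M: (-3)(-8) − (-3)(-9) = -3
M→N: (-3)(-7) − (-5)(-8) = -19
N→O: (-5)(-3) − (-2)(-7) = 1
O→P: (-2)(-1) − (0)(-3) = 2
P→Q: (0)(9) − (0)(-1) = 0
Q→R: (0)(-3) − (9)(9) = -81
R→J: (9)(-4) − (10)(-3) = -6
Σ = -271
Area = |Σ|/2 = 135.5.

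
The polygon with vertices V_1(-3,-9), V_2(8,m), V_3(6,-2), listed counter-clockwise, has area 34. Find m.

The doubled signed area Σ (x_i y_{i+1} − x_{i+1} y_i) is linear in m.
With m=0 it equals -4; the coefficient of m is -9 (from the two edges through V_2).
So -9·m + -4 = 2·34 = 68 ⇒ m = -8.

-8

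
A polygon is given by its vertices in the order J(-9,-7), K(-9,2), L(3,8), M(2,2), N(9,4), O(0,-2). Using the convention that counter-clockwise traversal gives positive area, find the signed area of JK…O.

-107.5

Apply the shoelace formula: 2A = Σ (x_i·y_{i+1} − x_{i+1}·y_i), indices taken mod 6.
Σ = (-81) + (-78) + (-10) + (-10) + (-18) + (-18) = -215
Signed area = Σ/2 = -107.5 (negative ⇒ clockwise traversal).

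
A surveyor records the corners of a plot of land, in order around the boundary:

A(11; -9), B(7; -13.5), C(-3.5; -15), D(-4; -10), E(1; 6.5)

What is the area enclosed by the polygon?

A→B: (11)(-13.5) − (7)(-9) = -85.5
B→C: (7)(-15) − (-3.5)(-13.5) = -152.25
C→D: (-3.5)(-10) − (-4)(-15) = -25
D→E: (-4)(6.5) − (1)(-10) = -16
E→A: (1)(-9) − (11)(6.5) = -80.5
Σ = -359.25
Area = |Σ|/2 = 179.625.

179.625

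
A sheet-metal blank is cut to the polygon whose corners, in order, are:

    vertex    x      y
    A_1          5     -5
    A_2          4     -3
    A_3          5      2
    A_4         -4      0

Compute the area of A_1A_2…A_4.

Apply Gauss's area formula: 2A = Σ (x_i·y_{i+1} − x_{i+1}·y_i), indices taken mod 4.
Cross-terms: 5, 23, 8, 20  ⇒  Σ = 56
Area = |Σ|/2 = 28.

28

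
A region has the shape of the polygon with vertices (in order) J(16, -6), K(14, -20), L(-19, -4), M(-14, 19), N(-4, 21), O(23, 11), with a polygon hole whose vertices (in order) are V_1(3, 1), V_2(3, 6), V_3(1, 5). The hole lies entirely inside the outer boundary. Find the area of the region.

1069

Outer boundary:
Apply the shoelace formula: 2A = Σ (x_i·y_{i+1} − x_{i+1}·y_i), indices taken mod 6.
Σ = (-236) + (-436) + (-417) + (-218) + (-527) + (-314) = -2148
Area = |Σ|/2 = 1074.
Hole:
Apply the shoelace (surveyor's) formula: 2A = Σ (x_i·y_{i+1} − x_{i+1}·y_i), indices taken mod 3.
Σ = (15) + (9) + (-14) = 10
Area = |Σ|/2 = 5.
Net area = 1074 − 5 = 1069.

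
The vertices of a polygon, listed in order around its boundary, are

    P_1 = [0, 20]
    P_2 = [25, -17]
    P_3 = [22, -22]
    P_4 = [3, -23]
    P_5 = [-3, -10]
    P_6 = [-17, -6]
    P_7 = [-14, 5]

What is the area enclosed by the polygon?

P_1→P_2: (0)(-17) − (25)(20) = -500
P_2→P_3: (25)(-22) − (22)(-17) = -176
P_3→P_4: (22)(-23) − (3)(-22) = -440
P_4→P_5: (3)(-10) − (-3)(-23) = -99
P_5→P_6: (-3)(-6) − (-17)(-10) = -152
P_6→P_7: (-17)(5) − (-14)(-6) = -169
P_7→P_1: (-14)(20) − (0)(5) = -280
Σ = -1816
Area = |Σ|/2 = 908.

908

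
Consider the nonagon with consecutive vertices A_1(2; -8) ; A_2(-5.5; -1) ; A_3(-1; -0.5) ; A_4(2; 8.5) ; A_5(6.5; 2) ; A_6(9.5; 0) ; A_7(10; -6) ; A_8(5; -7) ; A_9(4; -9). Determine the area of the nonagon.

Apply the shoelace (surveyor's) formula: 2A = Σ (x_i·y_{i+1} − x_{i+1}·y_i), indices taken mod 9.
Σ = (-46) + (1.75) + (-7.5) + (-51.25) + (-19) + (-57) + (-40) + (-17) + (-14) = -250
Area = |Σ|/2 = 125.

125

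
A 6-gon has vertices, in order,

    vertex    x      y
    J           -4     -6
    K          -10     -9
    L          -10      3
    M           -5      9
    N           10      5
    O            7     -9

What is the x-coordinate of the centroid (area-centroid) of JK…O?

Apply the shoelace formula. First the cross-terms c_i = x_i·y_{i+1} − x_{i+1}·y_i:
  -24, -120, -75, -115, -125, -78  ⇒  2A = -537, A = -268.5.
Then Σ (x_i + x_{i+1})·c_i = 927, so x̄ = 927 / (6·(-268.5)) = -103/179.

-103/179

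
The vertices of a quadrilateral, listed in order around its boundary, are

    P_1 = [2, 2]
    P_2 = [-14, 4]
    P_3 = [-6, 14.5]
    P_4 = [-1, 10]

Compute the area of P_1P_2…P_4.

Cross-terms: 36, -179, -45.5, -22  ⇒  Σ = -210.5
Area = |Σ|/2 = 105.25.

105.25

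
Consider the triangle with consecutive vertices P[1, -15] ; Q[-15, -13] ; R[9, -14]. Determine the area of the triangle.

Apply the shoelace (surveyor's) formula: 2A = Σ (x_i·y_{i+1} − x_{i+1}·y_i), indices taken mod 3.
Cross-terms: -238, 327, -121  ⇒  Σ = -32
Area = |Σ|/2 = 16.

16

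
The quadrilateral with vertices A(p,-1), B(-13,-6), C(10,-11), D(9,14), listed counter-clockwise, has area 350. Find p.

Write out the shoelace sum; only the two edges meeting at A involve p:
2·Area = [(9·(-1) − p·14) + (p·(-6) − (-13)·(-1))] + 442
       = -20·p + 420 = 700
⇒ p = -14.

-14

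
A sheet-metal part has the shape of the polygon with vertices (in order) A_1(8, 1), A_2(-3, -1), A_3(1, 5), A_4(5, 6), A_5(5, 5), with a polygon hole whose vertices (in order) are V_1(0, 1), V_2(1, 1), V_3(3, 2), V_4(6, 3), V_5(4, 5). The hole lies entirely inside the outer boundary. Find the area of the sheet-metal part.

30.5

Outer boundary:
Apply the surveyor's formula: 2A = Σ (x_i·y_{i+1} − x_{i+1}·y_i), indices taken mod 5.
A_1→A_2: (8)(-1) − (-3)(1) = -5
A_2→A_3: (-3)(5) − (1)(-1) = -14
A_3→A_4: (1)(6) − (5)(5) = -19
A_4→A_5: (5)(5) − (5)(6) = -5
A_5→A_1: (5)(1) − (8)(5) = -35
Σ = -78
Area = |Σ|/2 = 39.
Hole:
Apply Gauss's area formula: 2A = Σ (x_i·y_{i+1} − x_{i+1}·y_i), indices taken mod 5.
Cross-terms: -1, -1, -3, 18, 4  ⇒  Σ = 17
Area = |Σ|/2 = 8.5.
Net area = 39 − 8.5 = 30.5.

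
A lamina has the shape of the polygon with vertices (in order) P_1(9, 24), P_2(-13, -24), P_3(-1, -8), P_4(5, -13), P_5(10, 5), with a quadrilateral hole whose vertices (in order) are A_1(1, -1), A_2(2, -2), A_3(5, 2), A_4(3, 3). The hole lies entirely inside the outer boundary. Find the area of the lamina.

Outer boundary:
Apply the shoelace formula: 2A = Σ (x_i·y_{i+1} − x_{i+1}·y_i), indices taken mod 5.
Σ = (96) + (80) + (53) + (155) + (195) = 579
Area = |Σ|/2 = 289.5.
Hole:
Cross-terms: 0, 14, 9, -6  ⇒  Σ = 17
Area = |Σ|/2 = 8.5.
Net area = 289.5 − 8.5 = 281.

281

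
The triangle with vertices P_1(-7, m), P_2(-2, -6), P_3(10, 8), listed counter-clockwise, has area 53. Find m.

-3

The doubled signed area Σ (x_i y_{i+1} − x_{i+1} y_i) is linear in m.
With m=0 it equals 142; the coefficient of m is 12 (from the two edges through P_1).
So 12·m + 142 = 2·53 = 106 ⇒ m = -3.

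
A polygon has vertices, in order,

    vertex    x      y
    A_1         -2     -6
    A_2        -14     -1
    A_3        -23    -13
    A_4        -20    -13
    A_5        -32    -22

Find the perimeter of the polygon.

80

|A_1A_2| = √((-12)² + (5)²) = √169 = 13
|A_2A_3| = √((-9)² + (-12)²) = √225 = 15
|A_3A_4| = √((3)² + (0)²) = √9 = 3
|A_4A_5| = √((-12)² + (-9)²) = √225 = 15
|A_5A_1| = √((30)² + (16)²) = √1156 = 34
Perimeter = 13 + 15 + 3 + 15 + 34 = 80.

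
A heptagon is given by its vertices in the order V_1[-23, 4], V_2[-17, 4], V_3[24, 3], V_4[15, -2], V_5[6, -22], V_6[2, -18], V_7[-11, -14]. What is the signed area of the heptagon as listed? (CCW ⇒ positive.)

Σ = (-24) + (-147) + (-93) + (-318) + (-64) + (-226) + (-366) = -1238
Signed area = Σ/2 = -619 (negative ⇒ clockwise traversal).

-619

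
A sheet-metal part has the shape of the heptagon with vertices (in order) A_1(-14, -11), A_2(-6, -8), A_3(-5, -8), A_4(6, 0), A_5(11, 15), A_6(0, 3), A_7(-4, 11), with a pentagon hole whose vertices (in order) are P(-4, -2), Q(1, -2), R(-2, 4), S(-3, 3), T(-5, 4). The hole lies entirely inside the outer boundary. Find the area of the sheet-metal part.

Outer boundary:
A_1→A_2: (-14)(-8) − (-6)(-11) = 46
A_2→A_3: (-6)(-8) − (-5)(-8) = 8
A_3→A_4: (-5)(0) − (6)(-8) = 48
A_4→A_5: (6)(15) − (11)(0) = 90
A_5→A_6: (11)(3) − (0)(15) = 33
A_6→A_7: (0)(11) − (-4)(3) = 12
A_7→A_1: (-4)(-11) − (-14)(11) = 198
Σ = 435
Area = |Σ|/2 = 217.5.
Hole:
Σ = (10) + (0) + (6) + (3) + (26) = 45
Area = |Σ|/2 = 22.5.
Net area = 217.5 − 22.5 = 195.

195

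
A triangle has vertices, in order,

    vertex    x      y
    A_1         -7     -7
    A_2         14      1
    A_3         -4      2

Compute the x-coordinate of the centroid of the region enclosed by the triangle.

1

Apply the shoelace formula. First the cross-terms c_i = x_i·y_{i+1} − x_{i+1}·y_i:
  91, 32, 42  ⇒  2A = 165, A = 82.5.
Then Σ (x_i + x_{i+1})·c_i = 495, so x̄ = 495 / (6·82.5) = 1.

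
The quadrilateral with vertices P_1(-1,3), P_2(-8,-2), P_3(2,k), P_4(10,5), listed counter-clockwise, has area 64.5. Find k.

-3

Write out the shoelace sum; only the two edges meeting at P_3 involve k:
2·Area = [((-8)·k − 2·(-2)) + (2·5 − 10·k)] + 61
       = -18·k + 75 = 129
⇒ k = -3.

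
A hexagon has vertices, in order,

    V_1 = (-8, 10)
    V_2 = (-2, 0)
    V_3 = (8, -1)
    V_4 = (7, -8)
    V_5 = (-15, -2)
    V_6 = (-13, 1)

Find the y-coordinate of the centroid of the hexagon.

-125/166

Apply Gauss's area formula. First the cross-terms c_i = x_i·y_{i+1} − x_{i+1}·y_i:
  20, 2, -57, -134, -41, -122  ⇒  2A = -332, A = -166.
Then Σ (y_i + y_{i+1})·c_i = 750, so ȳ = 750 / (6·(-166)) = -125/166.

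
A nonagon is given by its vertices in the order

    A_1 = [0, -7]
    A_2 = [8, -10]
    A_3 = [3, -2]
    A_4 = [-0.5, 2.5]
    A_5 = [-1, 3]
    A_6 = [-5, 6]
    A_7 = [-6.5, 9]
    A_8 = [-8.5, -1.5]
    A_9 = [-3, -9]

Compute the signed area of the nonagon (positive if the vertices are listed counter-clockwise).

129.875

Cross-terms: 56, 14, 6.5, 1, 9, -6, 86.25, 72, 21  ⇒  Σ = 259.75
Signed area = Σ/2 = 129.875 (positive ⇒ counter-clockwise traversal).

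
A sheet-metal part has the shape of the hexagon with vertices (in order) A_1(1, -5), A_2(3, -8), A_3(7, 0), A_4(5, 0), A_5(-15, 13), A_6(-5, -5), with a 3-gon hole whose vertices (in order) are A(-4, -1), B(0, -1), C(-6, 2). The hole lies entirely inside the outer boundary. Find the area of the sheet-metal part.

143

Outer boundary:
Σ = (7) + (56) + (0) + (65) + (140) + (30) = 298
Area = |Σ|/2 = 149.
Hole:
Σ = (4) + (-6) + (14) = 12
Area = |Σ|/2 = 6.
Net area = 149 − 6 = 143.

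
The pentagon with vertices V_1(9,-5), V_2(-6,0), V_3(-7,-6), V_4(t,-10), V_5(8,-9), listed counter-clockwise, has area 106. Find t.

The doubled signed area Σ (x_i y_{i+1} − x_{i+1} y_i) is linear in t.
With t=0 it equals 197; the coefficient of t is -3 (from the two edges through V_4).
So -3·t + 197 = 2·106 = 212 ⇒ t = -5.

-5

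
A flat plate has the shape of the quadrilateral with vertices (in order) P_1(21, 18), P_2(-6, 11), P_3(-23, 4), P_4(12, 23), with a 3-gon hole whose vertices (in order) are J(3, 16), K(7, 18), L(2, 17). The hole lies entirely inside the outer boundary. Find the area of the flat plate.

Outer boundary:
Cross-terms: 339, 229, -577, -267  ⇒  Σ = -276
Area = |Σ|/2 = 138.
Hole:
Apply the shoelace formula: 2A = Σ (x_i·y_{i+1} − x_{i+1}·y_i), indices taken mod 3.
Cross-terms: -58, 83, -19  ⇒  Σ = 6
Area = |Σ|/2 = 3.
Net area = 138 − 3 = 135.

135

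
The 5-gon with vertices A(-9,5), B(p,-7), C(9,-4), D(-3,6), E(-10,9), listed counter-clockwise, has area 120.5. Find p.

Write out the shoelace sum; only the two edges meeting at B involve p:
2·Area = [((-9)·(-7) − p·5) + (p·(-4) − 9·(-7))] + 106
       = -9·p + 232 = 241
⇒ p = -1.

-1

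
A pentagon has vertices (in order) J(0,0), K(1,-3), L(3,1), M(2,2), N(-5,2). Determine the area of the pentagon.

14

J→K: (0)(-3) − (1)(0) = 0
K→L: (1)(1) − (3)(-3) = 10
L→M: (3)(2) − (2)(1) = 4
M→N: (2)(2) − (-5)(2) = 14
N→J: (-5)(0) − (0)(2) = 0
Σ = 28
Area = |Σ|/2 = 14.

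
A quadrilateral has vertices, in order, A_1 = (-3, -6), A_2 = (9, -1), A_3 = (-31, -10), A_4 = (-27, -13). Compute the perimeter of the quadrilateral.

84

|A_1A_2| = √((12)² + (5)²) = √169 = 13
|A_2A_3| = √((-40)² + (-9)²) = √1681 = 41
|A_3A_4| = √((4)² + (-3)²) = √25 = 5
|A_4A_1| = √((24)² + (7)²) = √625 = 25
Perimeter = 13 + 41 + 5 + 25 = 84.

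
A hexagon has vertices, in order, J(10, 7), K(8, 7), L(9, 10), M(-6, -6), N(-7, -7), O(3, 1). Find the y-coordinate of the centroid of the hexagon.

Apply Gauss's area formula. First the cross-terms c_i = x_i·y_{i+1} − x_{i+1}·y_i:
  14, 17, 6, 0, 14, 11  ⇒  2A = 62, A = 31.
Then Σ (y_i + y_{i+1})·c_i = 513, so ȳ = 513 / (6·31) = 171/62.

171/62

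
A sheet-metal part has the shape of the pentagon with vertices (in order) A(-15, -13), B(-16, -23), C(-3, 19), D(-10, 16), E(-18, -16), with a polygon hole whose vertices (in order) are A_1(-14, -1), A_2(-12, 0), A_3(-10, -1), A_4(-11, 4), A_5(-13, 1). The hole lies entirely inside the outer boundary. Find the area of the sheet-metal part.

165.5

Outer boundary:
Apply the shoelace formula: 2A = Σ (x_i·y_{i+1} − x_{i+1}·y_i), indices taken mod 5.
A→B: (-15)(-23) − (-16)(-13) = 137
B→C: (-16)(19) − (-3)(-23) = -373
C→D: (-3)(16) − (-10)(19) = 142
D→E: (-10)(-16) − (-18)(16) = 448
E→A: (-18)(-13) − (-15)(-16) = -6
Σ = 348
Area = |Σ|/2 = 174.
Hole:
Apply Gauss's area formula: 2A = Σ (x_i·y_{i+1} − x_{i+1}·y_i), indices taken mod 5.
Σ = (-12) + (12) + (-51) + (41) + (27) = 17
Area = |Σ|/2 = 8.5.
Net area = 174 − 8.5 = 165.5.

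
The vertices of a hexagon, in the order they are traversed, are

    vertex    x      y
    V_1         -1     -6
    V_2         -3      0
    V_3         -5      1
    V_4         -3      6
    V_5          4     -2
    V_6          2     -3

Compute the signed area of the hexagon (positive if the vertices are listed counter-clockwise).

-44.5

Cross-terms: -18, -3, -27, -18, -8, -15  ⇒  Σ = -89
Signed area = Σ/2 = -44.5 (negative ⇒ clockwise traversal).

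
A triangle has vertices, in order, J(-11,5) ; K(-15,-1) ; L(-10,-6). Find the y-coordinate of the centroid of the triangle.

-2/3

Apply the shoelace formula. First the cross-terms c_i = x_i·y_{i+1} − x_{i+1}·y_i:
  86, 80, -116  ⇒  2A = 50, A = 25.
Then Σ (y_i + y_{i+1})·c_i = -100, so ȳ = -100 / (6·25) = -2/3.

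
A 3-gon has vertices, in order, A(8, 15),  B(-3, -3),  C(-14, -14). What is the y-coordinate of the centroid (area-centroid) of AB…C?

-2/3

Apply the shoelace (surveyor's) formula. First the cross-terms c_i = x_i·y_{i+1} − x_{i+1}·y_i:
  21, 0, -98  ⇒  2A = -77, A = -38.5.
Then Σ (y_i + y_{i+1})·c_i = 154, so ȳ = 154 / (6·(-38.5)) = -2/3.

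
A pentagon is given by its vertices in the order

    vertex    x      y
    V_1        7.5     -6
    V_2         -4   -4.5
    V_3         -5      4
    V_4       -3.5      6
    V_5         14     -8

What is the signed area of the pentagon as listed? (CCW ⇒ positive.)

Apply the shoelace (surveyor's) formula: 2A = Σ (x_i·y_{i+1} − x_{i+1}·y_i), indices taken mod 5.
Cross-terms: -57.75, -38.5, -16, -56, -24  ⇒  Σ = -192.25
Signed area = Σ/2 = -96.125 (negative ⇒ clockwise traversal).

-96.125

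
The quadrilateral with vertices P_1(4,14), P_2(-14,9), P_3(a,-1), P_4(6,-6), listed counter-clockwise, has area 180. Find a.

0

The doubled signed area Σ (x_i y_{i+1} − x_{i+1} y_i) is linear in a.
With a=0 it equals 360; the coefficient of a is -15 (from the two edges through P_3).
So -15·a + 360 = 2·180 = 360 ⇒ a = 0.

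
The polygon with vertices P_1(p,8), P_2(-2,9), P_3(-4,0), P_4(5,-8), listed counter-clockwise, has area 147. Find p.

10

Write out the shoelace sum; only the two edges meeting at P_1 involve p:
2·Area = [(5·8 − p·(-8)) + (p·9 − (-2)·8)] + 68
       = 17·p + 124 = 294
⇒ p = 10.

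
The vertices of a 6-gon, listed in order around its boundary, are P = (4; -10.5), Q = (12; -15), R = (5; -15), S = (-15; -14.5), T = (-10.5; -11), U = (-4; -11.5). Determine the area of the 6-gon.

Apply the surveyor's formula: 2A = Σ (x_i·y_{i+1} − x_{i+1}·y_i), indices taken mod 6.
Σ = (66) + (-105) + (-297.5) + (12.75) + (76.75) + (88) = -159
Area = |Σ|/2 = 79.5.

79.5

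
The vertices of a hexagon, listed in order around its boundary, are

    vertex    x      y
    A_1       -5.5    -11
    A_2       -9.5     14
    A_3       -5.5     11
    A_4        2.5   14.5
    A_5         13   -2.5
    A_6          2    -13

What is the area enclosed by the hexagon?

384.25

Cross-terms: -181.5, -27.5, -107.25, -194.75, -164, -93.5  ⇒  Σ = -768.5
Area = |Σ|/2 = 384.25.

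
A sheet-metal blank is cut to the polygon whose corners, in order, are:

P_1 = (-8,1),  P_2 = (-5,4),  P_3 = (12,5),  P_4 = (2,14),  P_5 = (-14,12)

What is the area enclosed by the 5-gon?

180

Cross-terms: -27, -73, 158, 220, 82  ⇒  Σ = 360
Area = |Σ|/2 = 180.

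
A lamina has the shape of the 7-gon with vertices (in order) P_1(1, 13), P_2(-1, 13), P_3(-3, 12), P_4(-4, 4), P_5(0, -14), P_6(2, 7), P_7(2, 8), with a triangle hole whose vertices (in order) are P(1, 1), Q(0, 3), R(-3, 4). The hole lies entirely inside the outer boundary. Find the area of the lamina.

94

Outer boundary:
Apply the surveyor's formula: 2A = Σ (x_i·y_{i+1} − x_{i+1}·y_i), indices taken mod 7.
Cross-terms: 26, 27, 36, 56, 28, 2, 18  ⇒  Σ = 193
Area = |Σ|/2 = 96.5.
Hole:
Apply the shoelace (surveyor's) formula: 2A = Σ (x_i·y_{i+1} − x_{i+1}·y_i), indices taken mod 3.
Cross-terms: 3, 9, -7  ⇒  Σ = 5
Area = |Σ|/2 = 2.5.
Net area = 96.5 − 2.5 = 94.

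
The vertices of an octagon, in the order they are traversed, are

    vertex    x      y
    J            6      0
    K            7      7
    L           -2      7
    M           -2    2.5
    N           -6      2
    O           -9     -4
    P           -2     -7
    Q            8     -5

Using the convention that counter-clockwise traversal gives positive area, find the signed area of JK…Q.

Apply the surveyor's formula: 2A = Σ (x_i·y_{i+1} − x_{i+1}·y_i), indices taken mod 8.
Σ = (42) + (63) + (9) + (11) + (42) + (55) + (66) + (30) = 318
Signed area = Σ/2 = 159 (positive ⇒ counter-clockwise traversal).

159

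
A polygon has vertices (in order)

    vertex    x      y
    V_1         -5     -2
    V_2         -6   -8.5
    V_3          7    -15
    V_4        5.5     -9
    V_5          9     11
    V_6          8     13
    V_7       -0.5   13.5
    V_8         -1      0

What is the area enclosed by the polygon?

250

Apply the shoelace (surveyor's) formula: 2A = Σ (x_i·y_{i+1} − x_{i+1}·y_i), indices taken mod 8.
Σ = (30.5) + (149.5) + (19.5) + (141.5) + (29) + (114.5) + (13.5) + (2) = 500
Area = |Σ|/2 = 250.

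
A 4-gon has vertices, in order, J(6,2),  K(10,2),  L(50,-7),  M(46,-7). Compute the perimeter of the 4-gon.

|JK| = √((4)² + (0)²) = √16 = 4
|KL| = √((40)² + (-9)²) = √1681 = 41
|LM| = √((-4)² + (0)²) = √16 = 4
|MJ| = √((-40)² + (9)²) = √1681 = 41
Perimeter = 4 + 41 + 4 + 41 = 90.

90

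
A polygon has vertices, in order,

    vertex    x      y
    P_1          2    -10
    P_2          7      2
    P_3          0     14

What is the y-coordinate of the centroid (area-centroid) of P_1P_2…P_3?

2

Apply Gauss's area formula. First the cross-terms c_i = x_i·y_{i+1} − x_{i+1}·y_i:
  74, 98, -28  ⇒  2A = 144, A = 72.
Then Σ (y_i + y_{i+1})·c_i = 864, so ȳ = 864 / (6·72) = 2.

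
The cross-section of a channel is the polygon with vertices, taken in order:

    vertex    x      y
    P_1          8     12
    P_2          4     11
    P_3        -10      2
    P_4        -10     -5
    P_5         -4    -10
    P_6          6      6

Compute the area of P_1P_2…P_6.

184

Apply Gauss's area formula: 2A = Σ (x_i·y_{i+1} − x_{i+1}·y_i), indices taken mod 6.
Σ = (40) + (118) + (70) + (80) + (36) + (24) = 368
Area = |Σ|/2 = 184.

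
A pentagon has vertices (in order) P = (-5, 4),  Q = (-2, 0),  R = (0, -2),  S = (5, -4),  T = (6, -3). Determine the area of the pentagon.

Apply the shoelace (surveyor's) formula: 2A = Σ (x_i·y_{i+1} − x_{i+1}·y_i), indices taken mod 5.
Σ = (8) + (4) + (10) + (9) + (9) = 40
Area = |Σ|/2 = 20.

20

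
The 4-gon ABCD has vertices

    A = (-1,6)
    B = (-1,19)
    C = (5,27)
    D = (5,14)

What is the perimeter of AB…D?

|AB| = √((0)² + (13)²) = √169 = 13
|BC| = √((6)² + (8)²) = √100 = 10
|CD| = √((0)² + (-13)²) = √169 = 13
|DA| = √((-6)² + (-8)²) = √100 = 10
Perimeter = 13 + 10 + 13 + 10 = 46.

46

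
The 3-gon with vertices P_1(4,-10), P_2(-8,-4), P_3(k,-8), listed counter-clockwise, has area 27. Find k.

-9

The doubled signed area Σ (x_i y_{i+1} − x_{i+1} y_i) is linear in k.
With k=0 it equals 0; the coefficient of k is -6 (from the two edges through P_3).
So -6·k + 0 = 2·27 = 54 ⇒ k = -9.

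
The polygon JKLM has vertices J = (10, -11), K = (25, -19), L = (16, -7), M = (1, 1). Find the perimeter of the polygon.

64

|JK| = √((15)² + (-8)²) = √289 = 17
|KL| = √((-9)² + (12)²) = √225 = 15
|LM| = √((-15)² + (8)²) = √289 = 17
|MJ| = √((9)² + (-12)²) = √225 = 15
Perimeter = 17 + 15 + 17 + 15 = 64.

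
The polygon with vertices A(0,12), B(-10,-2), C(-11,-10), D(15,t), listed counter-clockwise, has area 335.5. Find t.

-13

The doubled signed area Σ (x_i y_{i+1} − x_{i+1} y_i) is linear in t.
With t=0 it equals 528; the coefficient of t is -11 (from the two edges through D).
So -11·t + 528 = 2·335.5 = 671 ⇒ t = -13.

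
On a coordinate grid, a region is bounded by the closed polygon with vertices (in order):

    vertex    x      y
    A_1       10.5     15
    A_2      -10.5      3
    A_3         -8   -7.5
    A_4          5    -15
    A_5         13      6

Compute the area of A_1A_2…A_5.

403.125

Σ = (189) + (102.75) + (157.5) + (225) + (132) = 806.25
Area = |Σ|/2 = 403.125.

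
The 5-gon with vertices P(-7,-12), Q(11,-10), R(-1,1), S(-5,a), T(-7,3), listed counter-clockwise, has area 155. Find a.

2

Write out the shoelace sum; only the two edges meeting at S involve a:
2·Area = [((-1)·a − (-5)·1) + ((-5)·3 − (-7)·a)] + 308
       = 6·a + 298 = 310
⇒ a = 2.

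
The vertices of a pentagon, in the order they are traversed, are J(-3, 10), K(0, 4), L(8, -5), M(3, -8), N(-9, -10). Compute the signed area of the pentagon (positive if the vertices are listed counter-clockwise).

Σ = (-12) + (-32) + (-49) + (-102) + (-120) = -315
Signed area = Σ/2 = -157.5 (negative ⇒ clockwise traversal).

-157.5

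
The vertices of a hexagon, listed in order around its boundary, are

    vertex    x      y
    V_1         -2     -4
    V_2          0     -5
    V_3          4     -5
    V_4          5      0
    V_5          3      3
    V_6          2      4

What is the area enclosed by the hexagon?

Apply the shoelace (surveyor's) formula: 2A = Σ (x_i·y_{i+1} − x_{i+1}·y_i), indices taken mod 6.
V_1→V_2: (-2)(-5) − (0)(-4) = 10
V_2→V_3: (0)(-5) − (4)(-5) = 20
V_3→V_4: (4)(0) − (5)(-5) = 25
V_4→V_5: (5)(3) − (3)(0) = 15
V_5→V_6: (3)(4) − (2)(3) = 6
V_6→V_1: (2)(-4) − (-2)(4) = 0
Σ = 76
Area = |Σ|/2 = 38.

38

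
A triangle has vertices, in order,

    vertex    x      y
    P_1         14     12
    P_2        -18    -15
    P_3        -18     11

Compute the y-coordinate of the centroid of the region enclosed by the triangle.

8/3

Apply the shoelace (surveyor's) formula. First the cross-terms c_i = x_i·y_{i+1} − x_{i+1}·y_i:
  6, -468, -370  ⇒  2A = -832, A = -416.
Then Σ (y_i + y_{i+1})·c_i = -6656, so ȳ = -6656 / (6·(-416)) = 8/3.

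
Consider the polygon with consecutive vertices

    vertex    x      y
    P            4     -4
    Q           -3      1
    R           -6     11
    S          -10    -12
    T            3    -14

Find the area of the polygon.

Apply Gauss's area formula: 2A = Σ (x_i·y_{i+1} − x_{i+1}·y_i), indices taken mod 5.
Σ = (-8) + (-27) + (182) + (176) + (44) = 367
Area = |Σ|/2 = 183.5.

183.5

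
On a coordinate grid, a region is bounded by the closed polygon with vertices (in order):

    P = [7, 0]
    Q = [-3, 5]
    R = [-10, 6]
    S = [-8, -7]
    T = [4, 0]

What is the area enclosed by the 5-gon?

Σ = (35) + (32) + (118) + (28) + (0) = 213
Area = |Σ|/2 = 106.5.

106.5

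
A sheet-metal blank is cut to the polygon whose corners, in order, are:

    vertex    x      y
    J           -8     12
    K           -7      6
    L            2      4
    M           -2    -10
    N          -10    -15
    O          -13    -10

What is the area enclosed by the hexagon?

Cross-terms: 36, -40, -12, -70, -95, -236  ⇒  Σ = -417
Area = |Σ|/2 = 208.5.

208.5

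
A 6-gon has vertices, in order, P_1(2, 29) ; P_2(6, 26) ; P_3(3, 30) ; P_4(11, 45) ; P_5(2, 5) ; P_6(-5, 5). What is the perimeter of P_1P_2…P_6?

100

|P_1P_2| = √((4)² + (-3)²) = √25 = 5
|P_2P_3| = √((-3)² + (4)²) = √25 = 5
|P_3P_4| = √((8)² + (15)²) = √289 = 17
|P_4P_5| = √((-9)² + (-40)²) = √1681 = 41
|P_5P_6| = √((-7)² + (0)²) = √49 = 7
|P_6P_1| = √((7)² + (24)²) = √625 = 25
Perimeter = 5 + 5 + 17 + 41 + 7 + 25 = 100.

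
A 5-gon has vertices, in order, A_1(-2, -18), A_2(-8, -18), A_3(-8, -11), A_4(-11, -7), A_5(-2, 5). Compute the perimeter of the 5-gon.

56

|A_1A_2| = √((-6)² + (0)²) = √36 = 6
|A_2A_3| = √((0)² + (7)²) = √49 = 7
|A_3A_4| = √((-3)² + (4)²) = √25 = 5
|A_4A_5| = √((9)² + (12)²) = √225 = 15
|A_5A_1| = √((0)² + (-23)²) = √529 = 23
Perimeter = 6 + 7 + 5 + 15 + 23 = 56.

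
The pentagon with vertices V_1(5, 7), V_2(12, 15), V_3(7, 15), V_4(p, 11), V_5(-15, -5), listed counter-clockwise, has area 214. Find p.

-10

The doubled signed area Σ (x_i y_{i+1} − x_{i+1} y_i) is linear in p.
With p=0 it equals 228; the coefficient of p is -20 (from the two edges through V_4).
So -20·p + 228 = 2·214 = 428 ⇒ p = -10.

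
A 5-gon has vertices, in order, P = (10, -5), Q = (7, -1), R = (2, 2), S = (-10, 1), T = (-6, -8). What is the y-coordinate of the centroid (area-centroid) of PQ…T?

Apply Gauss's area formula. First the cross-terms c_i = x_i·y_{i+1} − x_{i+1}·y_i:
  25, 16, 22, 86, 110  ⇒  2A = 259, A = 129.5.
Then Σ (y_i + y_{i+1})·c_i = -2100, so ȳ = -2100 / (6·129.5) = -100/37.

-100/37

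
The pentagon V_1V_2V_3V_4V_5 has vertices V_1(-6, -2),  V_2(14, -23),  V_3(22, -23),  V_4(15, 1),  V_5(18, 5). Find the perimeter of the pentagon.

|V_1V_2| = √((20)² + (-21)²) = √841 = 29
|V_2V_3| = √((8)² + (0)²) = √64 = 8
|V_3V_4| = √((-7)² + (24)²) = √625 = 25
|V_4V_5| = √((3)² + (4)²) = √25 = 5
|V_5V_1| = √((-24)² + (-7)²) = √625 = 25
Perimeter = 29 + 8 + 25 + 5 + 25 = 92.

92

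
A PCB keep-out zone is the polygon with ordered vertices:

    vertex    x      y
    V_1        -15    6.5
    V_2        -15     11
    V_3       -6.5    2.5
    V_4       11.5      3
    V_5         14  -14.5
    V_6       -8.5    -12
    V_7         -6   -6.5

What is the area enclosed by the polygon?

367.5

Apply the surveyor's formula: 2A = Σ (x_i·y_{i+1} − x_{i+1}·y_i), indices taken mod 7.
Σ = (-67.5) + (34) + (-48.25) + (-208.75) + (-291.25) + (-16.75) + (-136.5) = -735
Area = |Σ|/2 = 367.5.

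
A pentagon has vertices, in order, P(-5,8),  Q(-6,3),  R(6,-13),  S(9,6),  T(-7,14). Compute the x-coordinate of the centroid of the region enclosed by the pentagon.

175/107

Apply Gauss's area formula. First the cross-terms c_i = x_i·y_{i+1} − x_{i+1}·y_i:
  33, 60, 153, 168, 14  ⇒  2A = 428, A = 214.
Then Σ (x_i + x_{i+1})·c_i = 2100, so x̄ = 2100 / (6·214) = 175/107.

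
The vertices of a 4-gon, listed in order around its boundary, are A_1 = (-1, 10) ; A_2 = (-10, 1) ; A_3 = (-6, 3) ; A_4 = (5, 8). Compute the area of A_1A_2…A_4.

Cross-terms: 99, -24, -63, 58  ⇒  Σ = 70
Area = |Σ|/2 = 35.

35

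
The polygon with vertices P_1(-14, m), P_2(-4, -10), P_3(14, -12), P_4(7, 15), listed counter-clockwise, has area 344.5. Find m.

-13

Write out the shoelace sum; only the two edges meeting at P_1 involve m:
2·Area = [(7·m − (-14)·15) + ((-14)·(-10) − (-4)·m)] + 482
       = 11·m + 832 = 689
⇒ m = -13.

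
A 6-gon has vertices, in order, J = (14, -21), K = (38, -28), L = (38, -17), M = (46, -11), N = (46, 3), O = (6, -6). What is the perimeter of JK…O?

118

|JK| = √((24)² + (-7)²) = √625 = 25
|KL| = √((0)² + (11)²) = √121 = 11
|LM| = √((8)² + (6)²) = √100 = 10
|MN| = √((0)² + (14)²) = √196 = 14
|NO| = √((-40)² + (-9)²) = √1681 = 41
|OJ| = √((8)² + (-15)²) = √289 = 17
Perimeter = 25 + 11 + 10 + 14 + 41 + 17 = 118.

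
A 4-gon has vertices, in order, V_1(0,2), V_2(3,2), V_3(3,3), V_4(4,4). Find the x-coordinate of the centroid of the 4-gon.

32/15

Apply the surveyor's formula. First the cross-terms c_i = x_i·y_{i+1} − x_{i+1}·y_i:
  -6, 3, 0, 8  ⇒  2A = 5, A = 2.5.
Then Σ (x_i + x_{i+1})·c_i = 32, so x̄ = 32 / (6·2.5) = 32/15.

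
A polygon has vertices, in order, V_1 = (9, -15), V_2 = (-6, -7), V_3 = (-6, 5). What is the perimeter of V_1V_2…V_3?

|V_1V_2| = √((-15)² + (8)²) = √289 = 17
|V_2V_3| = √((0)² + (12)²) = √144 = 12
|V_3V_1| = √((15)² + (-20)²) = √625 = 25
Perimeter = 17 + 12 + 25 = 54.

54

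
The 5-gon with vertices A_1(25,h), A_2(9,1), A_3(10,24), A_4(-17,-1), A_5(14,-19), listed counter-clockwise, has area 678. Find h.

The doubled signed area Σ (x_i y_{i+1} − x_{i+1} y_i) is linear in h.
With h=0 it equals 1441; the coefficient of h is 5 (from the two edges through A_1).
So 5·h + 1441 = 2·678 = 1356 ⇒ h = -17.

-17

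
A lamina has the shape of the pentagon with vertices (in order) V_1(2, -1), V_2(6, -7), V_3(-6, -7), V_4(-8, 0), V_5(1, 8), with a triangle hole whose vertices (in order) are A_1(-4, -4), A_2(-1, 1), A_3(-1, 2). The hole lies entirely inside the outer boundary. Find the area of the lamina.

113

Outer boundary:
Σ = (-8) + (-84) + (-56) + (-64) + (-17) = -229
Area = |Σ|/2 = 114.5.
Hole:
Apply Gauss's area formula: 2A = Σ (x_i·y_{i+1} − x_{i+1}·y_i), indices taken mod 3.
Σ = (-8) + (-1) + (12) = 3
Area = |Σ|/2 = 1.5.
Net area = 114.5 − 1.5 = 113.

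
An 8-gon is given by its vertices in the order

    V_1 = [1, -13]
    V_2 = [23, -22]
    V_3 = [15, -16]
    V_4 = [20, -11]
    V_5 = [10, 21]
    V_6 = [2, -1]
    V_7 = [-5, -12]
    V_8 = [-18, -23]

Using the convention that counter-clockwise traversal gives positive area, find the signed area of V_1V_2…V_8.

Σ = (277) + (-38) + (155) + (530) + (-52) + (-29) + (-101) + (257) = 999
Signed area = Σ/2 = 499.5 (positive ⇒ counter-clockwise traversal).

499.5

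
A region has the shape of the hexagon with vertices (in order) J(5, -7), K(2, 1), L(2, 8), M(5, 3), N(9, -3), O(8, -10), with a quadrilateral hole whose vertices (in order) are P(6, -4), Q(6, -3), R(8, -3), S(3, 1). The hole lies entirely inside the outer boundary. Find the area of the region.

Outer boundary:
Apply the surveyor's formula: 2A = Σ (x_i·y_{i+1} − x_{i+1}·y_i), indices taken mod 6.
Cross-terms: 19, 14, -34, -42, -66, -6  ⇒  Σ = -115
Area = |Σ|/2 = 57.5.
Hole:
Σ = (6) + (6) + (17) + (-18) = 11
Area = |Σ|/2 = 5.5.
Net area = 57.5 − 5.5 = 52.

52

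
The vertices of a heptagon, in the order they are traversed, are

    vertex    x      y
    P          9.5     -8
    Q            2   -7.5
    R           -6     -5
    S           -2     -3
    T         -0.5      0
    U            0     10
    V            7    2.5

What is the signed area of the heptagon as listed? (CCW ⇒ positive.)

Σ = (-55.25) + (-55) + (8) + (-1.5) + (-5) + (-70) + (-79.75) = -258.5
Signed area = Σ/2 = -129.25 (negative ⇒ clockwise traversal).

-129.25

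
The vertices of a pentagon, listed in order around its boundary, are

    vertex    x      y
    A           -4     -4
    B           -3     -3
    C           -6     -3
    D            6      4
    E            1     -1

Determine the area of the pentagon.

Apply Gauss's area formula: 2A = Σ (x_i·y_{i+1} − x_{i+1}·y_i), indices taken mod 5.
Σ = (0) + (-9) + (-6) + (-10) + (-8) = -33
Area = |Σ|/2 = 16.5.

16.5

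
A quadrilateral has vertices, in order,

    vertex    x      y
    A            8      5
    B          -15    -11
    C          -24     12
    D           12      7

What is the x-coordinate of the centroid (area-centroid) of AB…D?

-2359/255

Apply the surveyor's formula. First the cross-terms c_i = x_i·y_{i+1} − x_{i+1}·y_i:
  -13, -444, -312, 4  ⇒  2A = -765, A = -382.5.
Then Σ (x_i + x_{i+1})·c_i = 21231, so x̄ = 21231 / (6·(-382.5)) = -2359/255.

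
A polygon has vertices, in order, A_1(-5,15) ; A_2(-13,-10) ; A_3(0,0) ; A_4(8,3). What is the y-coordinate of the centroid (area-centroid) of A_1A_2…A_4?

731/228

Apply the shoelace (surveyor's) formula. First the cross-terms c_i = x_i·y_{i+1} − x_{i+1}·y_i:
  245, 0, 0, 135  ⇒  2A = 380, A = 190.
Then Σ (y_i + y_{i+1})·c_i = 3655, so ȳ = 3655 / (6·190) = 731/228.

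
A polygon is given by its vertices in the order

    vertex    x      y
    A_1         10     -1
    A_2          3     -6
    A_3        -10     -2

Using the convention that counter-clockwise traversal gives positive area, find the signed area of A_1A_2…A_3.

Σ = (-57) + (-66) + (30) = -93
Signed area = Σ/2 = -46.5 (negative ⇒ clockwise traversal).

-46.5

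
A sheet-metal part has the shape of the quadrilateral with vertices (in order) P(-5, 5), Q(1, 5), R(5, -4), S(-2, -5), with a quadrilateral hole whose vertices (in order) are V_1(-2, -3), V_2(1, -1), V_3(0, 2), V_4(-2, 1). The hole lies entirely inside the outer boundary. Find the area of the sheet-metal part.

54

Outer boundary:
P→Q: (-5)(5) − (1)(5) = -30
Q→R: (1)(-4) − (5)(5) = -29
R→S: (5)(-5) − (-2)(-4) = -33
S→P: (-2)(5) − (-5)(-5) = -35
Σ = -127
Area = |Σ|/2 = 63.5.
Hole:
Apply the shoelace (surveyor's) formula: 2A = Σ (x_i·y_{i+1} − x_{i+1}·y_i), indices taken mod 4.
V_1→V_2: (-2)(-1) − (1)(-3) = 5
V_2→V_3: (1)(2) − (0)(-1) = 2
V_3→V_4: (0)(1) − (-2)(2) = 4
V_4→V_1: (-2)(-3) − (-2)(1) = 8
Σ = 19
Area = |Σ|/2 = 9.5.
Net area = 63.5 − 9.5 = 54.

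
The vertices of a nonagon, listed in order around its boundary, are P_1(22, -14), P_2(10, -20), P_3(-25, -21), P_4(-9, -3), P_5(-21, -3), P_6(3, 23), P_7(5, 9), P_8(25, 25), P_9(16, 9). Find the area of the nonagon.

1209.5

Apply the shoelace (surveyor's) formula: 2A = Σ (x_i·y_{i+1} − x_{i+1}·y_i), indices taken mod 9.
P_1→P_2: (22)(-20) − (10)(-14) = -300
P_2→P_3: (10)(-21) − (-25)(-20) = -710
P_3→P_4: (-25)(-3) − (-9)(-21) = -114
P_4→P_5: (-9)(-3) − (-21)(-3) = -36
P_5→P_6: (-21)(23) − (3)(-3) = -474
P_6→P_7: (3)(9) − (5)(23) = -88
P_7→P_8: (5)(25) − (25)(9) = -100
P_8→P_9: (25)(9) − (16)(25) = -175
P_9→P_1: (16)(-14) − (22)(9) = -422
Σ = -2419
Area = |Σ|/2 = 1209.5.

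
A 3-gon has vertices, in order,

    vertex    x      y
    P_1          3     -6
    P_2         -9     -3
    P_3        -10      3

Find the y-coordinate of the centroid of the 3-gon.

-2

Apply Gauss's area formula. First the cross-terms c_i = x_i·y_{i+1} − x_{i+1}·y_i:
  -63, -57, 51  ⇒  2A = -69, A = -34.5.
Then Σ (y_i + y_{i+1})·c_i = 414, so ȳ = 414 / (6·(-34.5)) = -2.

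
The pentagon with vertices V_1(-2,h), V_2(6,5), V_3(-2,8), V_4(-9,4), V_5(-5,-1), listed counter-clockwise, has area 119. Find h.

Write out the shoelace sum; only the two edges meeting at V_1 involve h:
2·Area = [((-5)·h − (-2)·(-1)) + ((-2)·5 − 6·h)] + 151
       = -11·h + 139 = 238
⇒ h = -9.

-9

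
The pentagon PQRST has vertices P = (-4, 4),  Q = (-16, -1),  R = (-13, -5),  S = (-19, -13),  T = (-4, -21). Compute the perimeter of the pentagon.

|PQ| = √((-12)² + (-5)²) = √169 = 13
|QR| = √((3)² + (-4)²) = √25 = 5
|RS| = √((-6)² + (-8)²) = √100 = 10
|ST| = √((15)² + (-8)²) = √289 = 17
|TP| = √((0)² + (25)²) = √625 = 25
Perimeter = 13 + 5 + 10 + 17 + 25 = 70.

70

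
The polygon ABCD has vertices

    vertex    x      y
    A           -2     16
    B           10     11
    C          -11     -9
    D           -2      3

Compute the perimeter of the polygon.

|AB| = √((12)² + (-5)²) = √169 = 13
|BC| = √((-21)² + (-20)²) = √841 = 29
|CD| = √((9)² + (12)²) = √225 = 15
|DA| = √((0)² + (13)²) = √169 = 13
Perimeter = 13 + 29 + 15 + 13 = 70.

70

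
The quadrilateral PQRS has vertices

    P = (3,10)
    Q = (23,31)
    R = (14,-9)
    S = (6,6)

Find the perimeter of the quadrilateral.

|PQ| = √((20)² + (21)²) = √841 = 29
|QR| = √((-9)² + (-40)²) = √1681 = 41
|RS| = √((-8)² + (15)²) = √289 = 17
|SP| = √((-3)² + (4)²) = √25 = 5
Perimeter = 29 + 41 + 17 + 5 = 92.

92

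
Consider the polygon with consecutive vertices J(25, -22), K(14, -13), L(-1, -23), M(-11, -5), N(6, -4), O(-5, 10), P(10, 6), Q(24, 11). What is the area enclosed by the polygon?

726.5

Apply Gauss's area formula: 2A = Σ (x_i·y_{i+1} − x_{i+1}·y_i), indices taken mod 8.
Σ = (-17) + (-335) + (-248) + (74) + (40) + (-130) + (-34) + (-803) = -1453
Area = |Σ|/2 = 726.5.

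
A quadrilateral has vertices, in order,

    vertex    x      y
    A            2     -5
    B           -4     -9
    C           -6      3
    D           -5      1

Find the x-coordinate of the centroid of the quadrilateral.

Apply the shoelace (surveyor's) formula. First the cross-terms c_i = x_i·y_{i+1} − x_{i+1}·y_i:
  -38, -66, 9, 23  ⇒  2A = -72, A = -36.
Then Σ (x_i + x_{i+1})·c_i = 568, so x̄ = 568 / (6·(-36)) = -71/27.

-71/27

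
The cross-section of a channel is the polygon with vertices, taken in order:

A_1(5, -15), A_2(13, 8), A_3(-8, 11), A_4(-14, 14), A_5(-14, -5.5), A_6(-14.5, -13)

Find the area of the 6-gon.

570.875

Apply the shoelace formula: 2A = Σ (x_i·y_{i+1} − x_{i+1}·y_i), indices taken mod 6.
Σ = (235) + (207) + (42) + (273) + (102.25) + (282.5) = 1141.75
Area = |Σ|/2 = 570.875.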